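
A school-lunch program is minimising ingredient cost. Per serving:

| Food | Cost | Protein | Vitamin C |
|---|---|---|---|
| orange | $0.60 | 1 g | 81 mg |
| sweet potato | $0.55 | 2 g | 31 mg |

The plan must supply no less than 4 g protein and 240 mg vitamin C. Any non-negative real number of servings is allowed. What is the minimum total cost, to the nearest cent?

An LP optimum is at a vertex; with two nutrient constraints at most two foods are used. Check each candidate.
orange only: max(4/1, 240/81) = 4 servings → $2.40.
sweet potato only: max(4/2, 240/31) = 7.742 servings → $4.26.
orange + sweet potato with both tight: 2.718 servings and 0.6412 servings → $1.98.
Cheapest feasible corner: $1.98.

$1.98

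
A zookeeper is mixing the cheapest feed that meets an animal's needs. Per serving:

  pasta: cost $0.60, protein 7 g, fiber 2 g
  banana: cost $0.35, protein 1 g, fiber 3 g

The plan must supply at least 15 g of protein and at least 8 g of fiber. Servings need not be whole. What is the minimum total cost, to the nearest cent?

$1.65

pasta only: max(15/7, 8/2) = 4 servings → $2.40.
banana only: max(15/1, 8/3) = 15 servings → $5.25.
pasta + banana with both tight: 1.947 servings and 1.368 servings → $1.65.
Cheapest feasible corner: $1.65.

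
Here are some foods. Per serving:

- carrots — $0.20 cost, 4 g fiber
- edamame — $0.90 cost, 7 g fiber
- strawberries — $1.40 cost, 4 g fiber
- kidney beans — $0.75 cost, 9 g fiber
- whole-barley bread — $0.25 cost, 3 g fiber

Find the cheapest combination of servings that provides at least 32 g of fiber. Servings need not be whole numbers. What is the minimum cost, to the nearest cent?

Cost per g of fiber: carrots $0.0500, kidney beans $0.0833, whole-barley bread $0.0833, edamame $0.1286, strawberries $0.3500.
With no serving limits, use only carrots: 32 g / 4 g = 8 servings × $0.20 = $1.60.

$1.60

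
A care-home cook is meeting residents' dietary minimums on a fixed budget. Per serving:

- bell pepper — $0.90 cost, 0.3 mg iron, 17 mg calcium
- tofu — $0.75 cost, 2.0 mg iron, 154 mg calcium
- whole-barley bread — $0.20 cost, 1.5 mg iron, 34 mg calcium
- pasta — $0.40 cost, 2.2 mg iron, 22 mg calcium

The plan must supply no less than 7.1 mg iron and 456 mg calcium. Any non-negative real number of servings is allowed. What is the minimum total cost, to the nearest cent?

$2.26

bell pepper only: max(7.1/0.3, 456/17) = 26.82 servings → $24.14.
tofu only: max(7.1/2.0, 456/154) = 3.55 servings → $2.66.
whole-barley bread only: max(7.1/1.5, 456/34) = 13.41 servings → $2.68.
pasta only: max(7.1/2.2, 456/22) = 20.73 servings → $8.29.
bell pepper + tofu with both tight: 14.87 servings and 1.32 servings → $14.37.
bell pepper + whole-barley bread: the both-tight solution has a negative serving — not a feasible corner.
bell pepper + pasta with both targets exact would need a negative amount; discard.
tofu + whole-barley bread with both tight: 2.715 servings and 1.113 servings → $2.26.
tofu + pasta with both tight: 2.873 servings and 0.6153 servings → $2.40.
whole-barley bread + pasta with both targets exact would need a negative amount; discard.
The minimum over all feasible corners is $2.26.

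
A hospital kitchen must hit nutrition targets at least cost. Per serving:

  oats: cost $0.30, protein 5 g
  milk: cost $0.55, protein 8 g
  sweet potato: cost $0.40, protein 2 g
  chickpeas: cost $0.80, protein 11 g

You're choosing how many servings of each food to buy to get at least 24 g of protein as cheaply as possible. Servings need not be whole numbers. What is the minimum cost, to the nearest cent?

Cost per g of protein: oats $0.0600, milk $0.0688, chickpeas $0.0727, sweet potato $0.2000.
With no serving limits, use only oats: 24 g / 5 g = 4.8 servings × $0.30 = $1.44.

$1.44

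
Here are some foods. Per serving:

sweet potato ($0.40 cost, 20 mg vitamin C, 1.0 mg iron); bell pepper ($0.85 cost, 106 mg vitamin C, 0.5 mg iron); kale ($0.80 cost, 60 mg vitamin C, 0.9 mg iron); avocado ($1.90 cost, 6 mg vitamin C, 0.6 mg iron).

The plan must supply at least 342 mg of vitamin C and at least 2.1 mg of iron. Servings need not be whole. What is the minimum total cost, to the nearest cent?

$2.87

At the optimum either one food covers both requirements or two foods hit both targets exactly; no other combination can be cheaper.
sweet potato only: max(342/20, 2.1/1.0) = 17.1 servings → $6.84.
bell pepper only: max(342/106, 2.1/0.5) = 4.2 servings → $3.57.
kale only: max(342/60, 2.1/0.9) = 5.7 servings → $4.56.
avocado only: max(342/6, 2.1/0.6) = 57 servings → $108.30.
sweet potato + bell pepper with both tight: 0.5375 servings and 3.125 servings → $2.87.
sweet potato + kale: the both-tight solution has a negative serving — not a feasible corner.
sweet potato + avocado: the both-tight solution has a negative serving — not a feasible corner.
bell pepper + kale with both tight: 2.78 servings and 0.789 servings → $2.99.
bell pepper + avocado with both tight: 3.178 servings and 0.8515 servings → $4.32.
kale + avocado: the both-tight solution has a negative serving — not a feasible corner.
So the least-cost plan costs $2.87.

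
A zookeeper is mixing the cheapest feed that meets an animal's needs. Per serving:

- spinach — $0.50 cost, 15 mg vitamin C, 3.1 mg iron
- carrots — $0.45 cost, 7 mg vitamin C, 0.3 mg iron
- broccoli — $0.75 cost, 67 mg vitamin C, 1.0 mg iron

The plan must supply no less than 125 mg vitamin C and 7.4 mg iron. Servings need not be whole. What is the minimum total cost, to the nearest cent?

$2.04

Compare the cost at each extreme point of the feasible region.
spinach only: max(125/15, 7.4/3.1) = 8.333 servings → $4.17.
carrots only: max(125/7, 7.4/0.3) = 24.67 servings → $11.10.
broccoli only: max(125/67, 7.4/1.0) = 7.4 servings → $5.55.
spinach + carrots with both tight: 0.8314 servings and 16.08 servings → $7.65.
spinach + broccoli with both tight: 1.924 servings and 1.435 servings → $2.04.
carrots + broccoli with both targets exact would need a negative amount; discard.
Cheapest feasible corner: $2.04.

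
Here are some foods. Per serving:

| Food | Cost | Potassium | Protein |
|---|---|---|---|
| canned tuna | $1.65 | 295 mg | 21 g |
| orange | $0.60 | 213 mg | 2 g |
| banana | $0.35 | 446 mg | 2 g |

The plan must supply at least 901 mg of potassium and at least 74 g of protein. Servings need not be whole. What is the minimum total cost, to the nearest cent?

$5.81

Two binding constraints pin down two serving amounts, so the optimal mix uses at most two foods. The candidates are each food alone (scaled to the tighter of potassium/protein) and each pair with both constraints tight.
canned tuna only: max(901/295, 74/21) = 3.524 servings → $5.81.
orange only: max(901/213, 74/2) = 37 servings → $22.20.
banana only: max(901/446, 74/2) = 37 servings → $12.95.
canned tuna + orange: intersection lies outside the first quadrant.
canned tuna + banana: the both-tight solution has a negative serving — not a feasible corner.
orange + banana: intersection lies outside the first quadrant.
Cheapest feasible corner: $5.81.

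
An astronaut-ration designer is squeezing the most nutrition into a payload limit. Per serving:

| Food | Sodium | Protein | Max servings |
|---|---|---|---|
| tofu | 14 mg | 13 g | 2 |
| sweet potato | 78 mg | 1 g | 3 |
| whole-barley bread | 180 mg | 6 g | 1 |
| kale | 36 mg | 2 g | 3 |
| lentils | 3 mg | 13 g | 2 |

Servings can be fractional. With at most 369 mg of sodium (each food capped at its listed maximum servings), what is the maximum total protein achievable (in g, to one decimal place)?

Protein per mg sodium: lentils 4.333, tofu 0.9286, kale 0.05556, whole-barley bread 0.03333, sweet potato 0.01282.
Take 2 servings of lentils: uses 6 mg sodium, +26.0 g protein (running total 26.0 g).
Take 2 servings of tofu: uses 28 mg sodium, +26.0 g protein (running total 52.0 g).
Take 3 servings of kale: uses 108 mg sodium, +6.0 g protein (running total 58.0 g).
Take 1 serving of whole-barley bread: uses 180 mg sodium, +6.0 g protein (running total 64.0 g).
Take 0.6026 servings of sweet potato: uses 47 mg sodium, +0.6 g protein (running total 64.6 g).
Greedy by best ratio exhausts the sodium allowance optimally: 64.6 g.

64.6 g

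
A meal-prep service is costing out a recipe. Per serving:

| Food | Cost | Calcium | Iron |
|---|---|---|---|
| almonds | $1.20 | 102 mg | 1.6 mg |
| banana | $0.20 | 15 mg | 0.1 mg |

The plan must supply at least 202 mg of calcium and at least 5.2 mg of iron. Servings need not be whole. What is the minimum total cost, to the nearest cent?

$3.90

For a min-cost LP with two ≥-constraints, a basic feasible solution has at most two positive variables.
almonds only: max(202/102, 5.2/1.6) = 3.25 servings → $3.90.
banana only: max(202/15, 5.2/0.1) = 52 servings → $10.40.
almonds + banana: the both-tight solution has a negative serving — not a feasible corner.
So the least-cost plan costs $3.90.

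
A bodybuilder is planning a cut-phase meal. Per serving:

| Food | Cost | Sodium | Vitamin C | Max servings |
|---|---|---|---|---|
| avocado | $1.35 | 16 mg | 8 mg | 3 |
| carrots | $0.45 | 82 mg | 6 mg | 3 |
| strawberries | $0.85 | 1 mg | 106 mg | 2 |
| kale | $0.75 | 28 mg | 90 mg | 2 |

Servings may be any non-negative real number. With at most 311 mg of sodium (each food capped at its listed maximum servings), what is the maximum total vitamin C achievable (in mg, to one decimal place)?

Vitamin C per mg sodium: strawberries 106, kale 3.214, avocado 0.5, carrots 0.07317.
Take 2 servings of strawberries: uses 2 mg sodium, +212.0 mg vitamin C (running total 212.0 mg).
Take 2 servings of kale: uses 56 mg sodium, +180.0 mg vitamin C (running total 392.0 mg).
Take 3 servings of avocado: uses 48 mg sodium, +24.0 mg vitamin C (running total 416.0 mg).
Take 2.5 servings of carrots: uses 205 mg sodium, +15.0 mg vitamin C (running total 431.0 mg).
Filling greedily by vitamin C-per-mg sodium is optimal for one linear limit, giving 431.0 mg.

431.0 mg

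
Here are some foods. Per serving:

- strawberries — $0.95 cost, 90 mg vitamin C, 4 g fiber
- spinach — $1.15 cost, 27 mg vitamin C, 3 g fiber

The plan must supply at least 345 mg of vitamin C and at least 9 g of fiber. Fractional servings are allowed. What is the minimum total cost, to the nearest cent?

For a min-cost LP with two ≥-constraints, a basic feasible solution has at most two positive variables.
strawberries only: max(345/90, 9/4) = 3.833 servings → $3.64.
spinach only: max(345/27, 9/3) = 12.78 servings → $14.69.
strawberries + spinach: the both-tight solution has a negative serving — not a feasible corner.
So the least-cost plan costs $3.64.

$3.64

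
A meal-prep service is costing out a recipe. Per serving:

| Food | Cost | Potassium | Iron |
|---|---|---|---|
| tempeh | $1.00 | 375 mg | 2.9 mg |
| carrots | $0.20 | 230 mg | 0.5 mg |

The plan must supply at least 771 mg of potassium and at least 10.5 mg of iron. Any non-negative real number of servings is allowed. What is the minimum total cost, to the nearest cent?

Two binding constraints pin down two serving amounts, so the optimal mix uses at most two foods. The candidates are each food alone (scaled to the tighter of potassium/iron) and each pair with both constraints tight.
tempeh only: max(771/375, 10.5/2.9) = 3.621 servings → $3.62.
carrots only: max(771/230, 10.5/0.5) = 21 servings → $4.20.
tempeh + carrots: intersection lies outside the first quadrant.
Cheapest feasible corner: $3.62.

$3.62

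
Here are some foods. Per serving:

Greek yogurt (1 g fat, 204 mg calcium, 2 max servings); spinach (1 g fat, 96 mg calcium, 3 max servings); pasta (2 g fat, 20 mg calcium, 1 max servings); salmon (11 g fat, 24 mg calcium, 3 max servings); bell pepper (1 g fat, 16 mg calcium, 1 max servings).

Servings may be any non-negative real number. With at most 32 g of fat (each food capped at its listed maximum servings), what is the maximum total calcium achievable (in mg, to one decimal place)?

Calcium per g fat: Greek yogurt 204, spinach 96, bell pepper 16, pasta 10, salmon 2.182.
Take 2 servings of Greek yogurt: uses 2 g fat, +408.0 mg calcium (running total 408.0 mg).
Take 3 servings of spinach: uses 3 g fat, +288.0 mg calcium (running total 696.0 mg).
Take 1 serving of bell pepper: uses 1 g fat, +16.0 mg calcium (running total 712.0 mg).
Take 1 serving of pasta: uses 2 g fat, +20.0 mg calcium (running total 732.0 mg).
Take 2.182 servings of salmon: uses 24 g fat, +52.4 mg calcium (running total 784.4 mg).
Filling greedily by calcium-per-g fat is optimal for one linear limit, giving 784.4 mg.

784.4 mg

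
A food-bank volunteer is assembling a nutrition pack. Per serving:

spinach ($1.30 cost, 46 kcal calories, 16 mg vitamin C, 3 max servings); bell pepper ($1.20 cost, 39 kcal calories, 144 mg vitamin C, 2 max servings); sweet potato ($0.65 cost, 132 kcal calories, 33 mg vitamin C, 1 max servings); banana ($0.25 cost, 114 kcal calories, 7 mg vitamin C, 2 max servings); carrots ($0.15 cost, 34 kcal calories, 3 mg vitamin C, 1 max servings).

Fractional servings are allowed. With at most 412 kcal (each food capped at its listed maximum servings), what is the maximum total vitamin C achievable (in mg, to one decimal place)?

Vitamin C per kcal: bell pepper 3.692, spinach 0.3478, sweet potato 0.25, carrots 0.08824, banana 0.0614.
Take 2 servings of bell pepper: uses 78 kcal, +288.0 mg vitamin C (running total 288.0 mg).
Take 3 servings of spinach: uses 138 kcal, +48.0 mg vitamin C (running total 336.0 mg).
Take 1 serving of sweet potato: uses 132 kcal, +33.0 mg vitamin C (running total 369.0 mg).
Take 1 serving of carrots: uses 34 kcal, +3.0 mg vitamin C (running total 372.0 mg).
Take 0.2632 servings of banana: uses 30 kcal, +1.8 mg vitamin C (running total 373.8 mg).
Greedy by best ratio exhausts the calories allowance optimally: 373.8 mg.

373.8 mg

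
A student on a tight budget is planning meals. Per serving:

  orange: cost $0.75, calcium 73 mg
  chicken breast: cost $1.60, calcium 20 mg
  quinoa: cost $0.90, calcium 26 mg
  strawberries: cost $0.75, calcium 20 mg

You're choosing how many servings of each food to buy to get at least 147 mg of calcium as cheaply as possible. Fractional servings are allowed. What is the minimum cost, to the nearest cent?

$1.51

Cost per mg of calcium: orange $0.0103, quinoa $0.0346, strawberries $0.0375, chicken breast $0.0800.
With no serving limits, use only orange: 147 mg / 73 mg = 2.014 servings × $0.75 = $1.51.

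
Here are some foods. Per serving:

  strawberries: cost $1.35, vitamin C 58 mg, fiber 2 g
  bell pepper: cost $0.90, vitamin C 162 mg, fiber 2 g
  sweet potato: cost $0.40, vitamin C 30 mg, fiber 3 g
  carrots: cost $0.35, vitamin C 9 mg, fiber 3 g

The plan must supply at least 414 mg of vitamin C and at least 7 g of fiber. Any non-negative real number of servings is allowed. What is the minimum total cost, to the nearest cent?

$2.47

With two linear requirements the optimum uses one or two foods; enumerate the corners.
strawberries only: max(414/58, 7/2) = 7.138 servings → $9.64.
bell pepper only: max(414/162, 7/2) = 3.5 servings → $3.15.
sweet potato only: max(414/30, 7/3) = 13.8 servings → $5.52.
carrots only: max(414/9, 7/3) = 46 servings → $16.10.
strawberries + bell pepper with both tight: 1.471 servings and 2.029 servings → $3.81.
strawberries + sweet potato: the both-tight solution has a negative serving — not a feasible corner.
strawberries + carrots with both targets exact would need a negative amount; discard.
bell pepper + sweet potato with both tight: 2.423 servings and 0.7183 servings → $2.47.
bell pepper + carrots with both tight: 2.519 servings and 0.6538 servings → $2.50.
sweet potato + carrots with both targets exact would need a negative amount; discard.
So the least-cost plan costs $2.47.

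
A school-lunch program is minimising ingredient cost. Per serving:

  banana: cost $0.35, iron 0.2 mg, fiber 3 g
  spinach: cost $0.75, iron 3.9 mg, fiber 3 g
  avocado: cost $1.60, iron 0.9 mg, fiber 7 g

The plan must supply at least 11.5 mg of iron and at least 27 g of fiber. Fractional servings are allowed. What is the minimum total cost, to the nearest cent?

$4.20

Minimising a linear cost over {iron ≥ 11.5, fiber ≥ 27, servings ≥ 0} — the optimum is at a vertex, using one or two foods.
banana only: max(11.5/0.2, 27/3) = 57.5 servings → $20.12.
spinach only: max(11.5/3.9, 27/3) = 9 servings → $6.75.
avocado only: max(11.5/0.9, 27/7) = 12.78 servings → $20.44.
banana + spinach with both tight: 6.378 servings and 2.622 servings → $4.20.
banana + avocado: the both-tight solution has a negative serving — not a feasible corner.
spinach + avocado with both tight: 2.285 servings and 2.878 servings → $6.32.
Cheapest feasible corner: $4.20.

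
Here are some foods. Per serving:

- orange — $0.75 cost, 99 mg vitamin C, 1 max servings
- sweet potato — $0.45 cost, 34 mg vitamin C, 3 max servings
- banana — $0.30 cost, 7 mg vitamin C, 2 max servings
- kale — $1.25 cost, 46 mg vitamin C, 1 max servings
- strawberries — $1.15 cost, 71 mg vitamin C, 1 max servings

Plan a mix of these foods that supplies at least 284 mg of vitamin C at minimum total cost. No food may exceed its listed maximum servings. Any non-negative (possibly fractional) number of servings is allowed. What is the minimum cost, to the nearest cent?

$3.58

Cost per mg of vitamin C: orange $0.0076, sweet potato $0.0132, strawberries $0.0162, kale $0.0272, banana $0.0429.
Take 1 serving of orange: +99.0 mg vitamin C for $0.75 (total $0.75, still need 185.0 mg).
Take 3 servings of sweet potato: +102.0 mg vitamin C for $1.35 (total $2.10, still need 83.0 mg).
Take 1 serving of strawberries: +71.0 mg vitamin C for $1.15 (total $3.25, still need 12.0 mg).
Take 0.2609 servings of kale: +12.0 mg vitamin C for $0.33 (total $3.58, still need 0.0 mg).
Greedy by cheapest-per-mg is optimal for a single linear constraint, so the minimum cost is $3.58.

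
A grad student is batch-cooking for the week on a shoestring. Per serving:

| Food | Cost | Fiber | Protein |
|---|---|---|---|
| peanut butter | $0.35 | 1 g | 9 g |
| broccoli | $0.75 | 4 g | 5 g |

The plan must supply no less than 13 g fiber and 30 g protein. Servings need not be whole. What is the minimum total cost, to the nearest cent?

A basic optimal solution has at most two foods positive. Try each food alone and each pair with both targets met exactly.
peanut butter only: max(13/1, 30/9) = 13 servings → $4.55.
broccoli only: max(13/4, 30/5) = 6 servings → $4.50.
peanut butter + broccoli with both tight: 1.774 servings and 2.806 servings → $2.73.
The minimum over all feasible corners is $2.73.

$2.73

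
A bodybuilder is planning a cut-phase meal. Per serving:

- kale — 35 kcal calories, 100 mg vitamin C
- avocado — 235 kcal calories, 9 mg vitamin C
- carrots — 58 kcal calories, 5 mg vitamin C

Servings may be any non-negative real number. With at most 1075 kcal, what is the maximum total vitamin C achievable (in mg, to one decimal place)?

3071.4 mg

Vitamin C per kcal: kale 2.857, carrots 0.08621, avocado 0.0383.
With no serving limits, spend the whole calories allowance on kale: 1075 kcal / 35 kcal × 100 mg = 3071.4 mg.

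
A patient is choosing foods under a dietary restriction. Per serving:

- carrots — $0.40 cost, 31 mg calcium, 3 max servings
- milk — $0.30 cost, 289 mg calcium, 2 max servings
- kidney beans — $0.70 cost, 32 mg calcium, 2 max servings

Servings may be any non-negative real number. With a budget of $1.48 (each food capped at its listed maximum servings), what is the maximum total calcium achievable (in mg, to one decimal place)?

646.2 mg

Calcium per dollar: milk 963.3, carrots 77.5, kidney beans 45.71.
Take 2 servings of milk: spends $0.60, +578.0 mg calcium (running total 578.0 mg).
Take 2.2 servings of carrots: spends $0.88, +68.2 mg calcium (running total 646.2 mg).
Filling greedily by calcium-per-dollar is optimal for one linear limit, giving 646.2 mg.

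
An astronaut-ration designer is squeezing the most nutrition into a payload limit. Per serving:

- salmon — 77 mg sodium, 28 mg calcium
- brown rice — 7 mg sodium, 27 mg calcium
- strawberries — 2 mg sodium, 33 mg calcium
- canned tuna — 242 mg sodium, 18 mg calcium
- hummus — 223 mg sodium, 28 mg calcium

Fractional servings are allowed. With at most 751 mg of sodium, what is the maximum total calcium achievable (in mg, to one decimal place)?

Calcium per mg sodium: strawberries 16.5, brown rice 3.857, salmon 0.3636, hummus 0.1256, canned tuna 0.07438.
With no serving limits, spend the whole sodium allowance on strawberries: 751 mg / 2 mg × 33 mg = 12391.5 mg.

12391.5 mg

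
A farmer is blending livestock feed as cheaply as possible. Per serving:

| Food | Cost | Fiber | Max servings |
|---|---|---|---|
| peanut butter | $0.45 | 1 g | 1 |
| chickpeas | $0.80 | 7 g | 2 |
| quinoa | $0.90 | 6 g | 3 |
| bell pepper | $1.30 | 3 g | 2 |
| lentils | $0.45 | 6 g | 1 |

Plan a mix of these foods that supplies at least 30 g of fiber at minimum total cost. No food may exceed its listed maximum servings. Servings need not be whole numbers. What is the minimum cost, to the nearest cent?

Cost per g of fiber: lentils $0.0750, chickpeas $0.1143, quinoa $0.1500, bell pepper $0.4333, peanut butter $0.4500.
Take 1 serving of lentils: +6.0 g fiber for $0.45 (total $0.45, still need 24.0 g).
Take 2 servings of chickpeas: +14.0 g fiber for $1.60 (total $2.05, still need 10.0 g).
Take 1.667 servings of quinoa: +10.0 g fiber for $1.50 (total $3.55, still need 0.0 g).
Filling from the cheapest source first is optimal under one linear minimum: $3.55.

$3.55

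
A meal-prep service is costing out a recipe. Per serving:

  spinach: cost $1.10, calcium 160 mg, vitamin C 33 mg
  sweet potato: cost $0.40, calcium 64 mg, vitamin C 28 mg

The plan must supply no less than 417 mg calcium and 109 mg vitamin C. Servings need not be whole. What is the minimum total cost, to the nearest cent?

With two linear requirements the optimum uses one or two foods; enumerate the corners.
spinach only: max(417/160, 109/33) = 3.303 servings → $3.63.
sweet potato only: max(417/64, 109/28) = 6.516 servings → $2.61.
spinach + sweet potato with both tight: 1.985 servings and 1.554 servings → $2.80.
Cheapest feasible corner: $2.61.

$2.61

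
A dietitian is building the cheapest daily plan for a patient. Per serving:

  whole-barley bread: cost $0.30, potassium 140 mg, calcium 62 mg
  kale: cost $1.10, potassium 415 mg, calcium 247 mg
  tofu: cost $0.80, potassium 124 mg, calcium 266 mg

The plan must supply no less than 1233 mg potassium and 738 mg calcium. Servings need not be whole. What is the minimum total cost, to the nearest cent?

$3.13

The cheapest plan sits at a corner of the feasible region — with two constraints it uses at most two foods.
whole-barley bread only: max(1233/140, 738/62) = 11.9 servings → $3.57.
kale only: max(1233/415, 738/247) = 2.988 servings → $3.29.
tofu only: max(1233/124, 738/266) = 9.944 servings → $7.95.
whole-barley bread + kale: the both-tight solution has a negative serving — not a feasible corner.
whole-barley bread + tofu with both tight: 8.002 servings and 0.9094 servings → $3.13.
kale + tofu with both tight: 2.965 servings and 0.02155 servings → $3.28.
Cheapest feasible corner: $3.13.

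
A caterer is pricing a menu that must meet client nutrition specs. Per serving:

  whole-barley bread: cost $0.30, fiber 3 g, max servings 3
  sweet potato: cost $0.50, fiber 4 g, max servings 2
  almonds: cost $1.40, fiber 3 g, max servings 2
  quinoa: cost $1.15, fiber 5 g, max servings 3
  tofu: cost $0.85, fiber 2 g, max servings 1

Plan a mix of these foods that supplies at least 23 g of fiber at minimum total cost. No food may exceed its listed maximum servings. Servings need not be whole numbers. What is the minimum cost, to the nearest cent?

Cost per g of fiber: whole-barley bread $0.1000, sweet potato $0.1250, quinoa $0.2300, tofu $0.4250, almonds $0.4667.
Take 3 servings of whole-barley bread: +9.0 g fiber for $0.90 (total $0.90, still need 14.0 g).
Take 2 servings of sweet potato: +8.0 g fiber for $1.00 (total $1.90, still need 6.0 g).
Take 1.2 servings of quinoa: +6.0 g fiber for $1.38 (total $3.28, still need 0.0 g).
Filling from the cheapest source first is optimal under one linear minimum: $3.28.

$3.28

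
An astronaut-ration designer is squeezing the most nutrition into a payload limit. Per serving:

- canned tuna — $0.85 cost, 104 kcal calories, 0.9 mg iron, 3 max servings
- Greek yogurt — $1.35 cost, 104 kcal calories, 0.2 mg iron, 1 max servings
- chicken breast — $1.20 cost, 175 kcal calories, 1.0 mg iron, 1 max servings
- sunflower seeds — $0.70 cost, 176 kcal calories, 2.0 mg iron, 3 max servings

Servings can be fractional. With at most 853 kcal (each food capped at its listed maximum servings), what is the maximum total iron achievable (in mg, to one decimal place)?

8.8 mg

Iron per kcal: sunflower seeds 0.01136, canned tuna 0.008654, chicken breast 0.005714, Greek yogurt 0.001923.
Take 3 servings of sunflower seeds: uses 528 kcal, +6.0 mg iron (running total 6.0 mg).
Take 3 servings of canned tuna: uses 312 kcal, +2.7 mg iron (running total 8.7 mg).
Take 0.07429 servings of chicken breast: uses 13 kcal, +0.1 mg iron (running total 8.8 mg).
Greedy by best ratio exhausts the calories allowance optimally: 8.8 mg.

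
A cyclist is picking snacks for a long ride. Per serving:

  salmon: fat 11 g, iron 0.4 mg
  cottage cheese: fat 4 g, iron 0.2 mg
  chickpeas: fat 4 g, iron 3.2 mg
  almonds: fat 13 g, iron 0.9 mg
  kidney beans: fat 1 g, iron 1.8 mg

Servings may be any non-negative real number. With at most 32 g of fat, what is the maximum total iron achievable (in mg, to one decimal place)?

Iron per g fat: kidney beans 1.8, chickpeas 0.8, almonds 0.06923, cottage cheese 0.05, salmon 0.03636.
With no serving limits, spend the whole fat allowance on kidney beans: 32 g / 1 g × 1.8 mg = 57.6 mg.

57.6 mg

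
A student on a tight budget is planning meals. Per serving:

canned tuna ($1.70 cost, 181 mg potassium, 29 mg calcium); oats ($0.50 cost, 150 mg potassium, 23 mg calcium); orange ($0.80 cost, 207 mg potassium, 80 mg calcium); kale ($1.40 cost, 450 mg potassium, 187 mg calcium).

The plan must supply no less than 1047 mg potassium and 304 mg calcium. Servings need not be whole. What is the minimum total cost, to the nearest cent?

Compare the cost at each extreme point of the feasible region.
canned tuna only: max(1047/181, 304/29) = 10.48 servings → $17.82.
oats only: max(1047/150, 304/23) = 13.22 servings → $6.61.
orange only: max(1047/207, 304/80) = 5.058 servings → $4.05.
kale only: max(1047/450, 304/187) = 2.327 servings → $3.26.
canned tuna + oats: intersection lies outside the first quadrant.
canned tuna + orange with both tight: 2.457 servings and 2.909 servings → $6.51.
canned tuna + kale with both tight: 2.836 servings and 1.186 servings → $6.48.
oats + orange with both tight: 2.878 servings and 2.973 servings → $3.82.
oats + kale with both tight: 3.333 servings and 1.216 servings → $3.37.
orange + kale with both targets exact would need a negative amount; discard.
So the least-cost plan costs $3.26.

$3.26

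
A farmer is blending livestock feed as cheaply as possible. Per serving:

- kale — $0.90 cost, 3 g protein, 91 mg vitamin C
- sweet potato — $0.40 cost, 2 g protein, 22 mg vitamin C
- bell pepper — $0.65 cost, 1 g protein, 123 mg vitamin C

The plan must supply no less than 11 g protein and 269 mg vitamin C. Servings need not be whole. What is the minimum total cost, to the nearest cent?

With two linear requirements the optimum uses one or two foods; enumerate the corners.
kale only: max(11/3, 269/91) = 3.667 servings → $3.30.
sweet potato only: max(11/2, 269/22) = 12.23 servings → $4.89.
bell pepper only: max(11/1, 269/123) = 11 servings → $7.15.
kale + sweet potato with both tight: 2.552 servings and 1.672 servings → $2.97.
kale + bell pepper: the both-tight solution has a negative serving — not a feasible corner.
sweet potato + bell pepper with both tight: 4.839 servings and 1.321 servings → $2.79.
So the least-cost plan costs $2.79.

$2.79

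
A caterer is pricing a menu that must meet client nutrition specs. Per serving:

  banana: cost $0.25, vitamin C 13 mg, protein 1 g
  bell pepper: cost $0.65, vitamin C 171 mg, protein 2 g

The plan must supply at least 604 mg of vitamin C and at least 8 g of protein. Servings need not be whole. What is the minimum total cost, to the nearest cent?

Compare the cost at each extreme point of the feasible region.
banana only: max(604/13, 8/1) = 46.46 servings → $11.62.
bell pepper only: max(604/171, 8/2) = 4 servings → $2.60.
banana + bell pepper with both tight: 1.103 servings and 3.448 servings → $2.52.
The minimum over all feasible corners is $2.52.

$2.52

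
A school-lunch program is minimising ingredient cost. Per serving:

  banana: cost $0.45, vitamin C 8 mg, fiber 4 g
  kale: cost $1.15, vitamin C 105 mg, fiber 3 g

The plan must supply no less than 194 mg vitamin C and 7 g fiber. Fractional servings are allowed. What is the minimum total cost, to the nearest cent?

For a min-cost LP with two ≥-constraints, a basic feasible solution has at most two positive variables.
banana only: max(194/8, 7/4) = 24.25 servings → $10.91.
kale only: max(194/105, 7/3) = 2.333 servings → $2.68.
banana + kale with both tight: 0.3864 servings and 1.818 servings → $2.26.
Cheapest feasible corner: $2.26.

$2.26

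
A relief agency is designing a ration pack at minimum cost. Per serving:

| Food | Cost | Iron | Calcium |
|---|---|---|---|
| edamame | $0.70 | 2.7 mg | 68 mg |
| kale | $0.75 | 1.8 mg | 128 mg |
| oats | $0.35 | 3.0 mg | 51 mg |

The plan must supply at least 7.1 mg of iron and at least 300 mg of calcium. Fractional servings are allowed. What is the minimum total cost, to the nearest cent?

$1.82

For a min-cost LP with two ≥-constraints, a basic feasible solution has at most two positive variables.
edamame only: max(7.1/2.7, 300/68) = 4.412 servings → $3.09.
kale only: max(7.1/1.8, 300/128) = 3.944 servings → $2.96.
oats only: max(7.1/3.0, 300/51) = 5.882 servings → $2.06.
edamame + kale with both tight: 1.652 servings and 1.466 servings → $2.26.
edamame + oats with both targets exact would need a negative amount; discard.
kale + oats with both tight: 1.841 servings and 1.262 servings → $1.82.
Cheapest feasible corner: $1.82.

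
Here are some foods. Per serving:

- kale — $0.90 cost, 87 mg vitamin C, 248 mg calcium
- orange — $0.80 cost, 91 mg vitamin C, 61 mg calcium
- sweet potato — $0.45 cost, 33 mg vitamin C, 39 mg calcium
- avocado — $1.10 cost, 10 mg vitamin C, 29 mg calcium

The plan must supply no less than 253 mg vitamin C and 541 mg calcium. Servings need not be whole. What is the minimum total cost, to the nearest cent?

$2.49

An LP optimum is at a vertex; with two nutrient constraints at most two foods are used. Check each candidate.
kale only: max(253/87, 541/248) = 2.908 servings → $2.62.
orange only: max(253/91, 541/61) = 8.869 servings → $7.10.
sweet potato only: max(253/33, 541/39) = 13.87 servings → $6.24.
avocado only: max(253/10, 541/29) = 25.3 servings → $27.83.
kale + orange with both tight: 1.958 servings and 0.9082 servings → $2.49.
kale + sweet potato with both tight: 1.667 servings and 3.272 servings → $2.97.
kale + avocado with both targets exact would need a negative amount; discard.
orange + sweet potato: the both-tight solution has a negative serving — not a feasible corner.
orange + avocado with both tight: 0.9497 servings and 16.66 servings → $19.08.
sweet potato + avocado with both tight: 3.399 servings and 14.08 servings → $17.02.
The minimum over all feasible corners is $2.49.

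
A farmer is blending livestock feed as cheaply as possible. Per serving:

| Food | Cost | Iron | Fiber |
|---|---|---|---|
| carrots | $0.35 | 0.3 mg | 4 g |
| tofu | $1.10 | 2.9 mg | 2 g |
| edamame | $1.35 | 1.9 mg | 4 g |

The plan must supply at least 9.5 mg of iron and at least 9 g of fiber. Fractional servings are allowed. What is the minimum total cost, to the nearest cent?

$3.76

This is a tiny linear program; its minimum lies at a vertex of the feasible set. List the vertices and price them.
carrots only: max(9.5/0.3, 9/4) = 31.67 servings → $11.08.
tofu only: max(9.5/2.9, 9/2) = 4.5 servings → $4.95.
edamame only: max(9.5/1.9, 9/4) = 5 servings → $6.75.
carrots + tofu with both tight: 0.6455 servings and 3.209 servings → $3.76.
carrots + edamame with both targets exact would need a negative amount; discard.
tofu + edamame with both tight: 2.679 servings and 0.9103 servings → $4.18.
Cheapest feasible corner: $3.76.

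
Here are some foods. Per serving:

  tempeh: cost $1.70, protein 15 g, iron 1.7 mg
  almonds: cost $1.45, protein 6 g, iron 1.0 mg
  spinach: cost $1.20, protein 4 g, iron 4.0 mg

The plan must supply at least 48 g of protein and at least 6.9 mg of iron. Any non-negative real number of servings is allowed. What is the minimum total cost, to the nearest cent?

$5.75

tempeh only: max(48/15, 6.9/1.7) = 4.059 servings → $6.90.
almonds only: max(48/6, 6.9/1.0) = 8 servings → $11.60.
spinach only: max(48/4, 6.9/4.0) = 12 servings → $14.40.
tempeh + almonds with both tight: 1.375 servings and 4.562 servings → $8.95.
tempeh + spinach with both tight: 3.09 servings and 0.4117 servings → $5.75.
almonds + spinach: the both-tight solution has a negative serving — not a feasible corner.
The minimum over all feasible corners is $5.75.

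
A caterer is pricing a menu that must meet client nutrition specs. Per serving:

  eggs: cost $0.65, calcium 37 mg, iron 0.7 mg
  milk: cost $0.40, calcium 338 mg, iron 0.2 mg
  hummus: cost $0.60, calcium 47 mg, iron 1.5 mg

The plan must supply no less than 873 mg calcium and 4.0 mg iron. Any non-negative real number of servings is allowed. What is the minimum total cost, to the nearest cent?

Check every corner: each single food scaled to meet both minima, and each pair solved so both constraints bind.
eggs only: max(873/37, 4.0/0.7) = 23.59 servings → $15.34.
milk only: max(873/338, 4.0/0.2) = 20 servings → $8.00.
hummus only: max(873/47, 4.0/1.5) = 18.57 servings → $11.14.
eggs + milk with both tight: 5.137 servings and 2.021 servings → $4.15.
eggs + hummus: intersection lies outside the first quadrant.
milk + hummus with both tight: 2.254 servings and 2.366 servings → $2.32.
So the least-cost plan costs $2.32.

$2.32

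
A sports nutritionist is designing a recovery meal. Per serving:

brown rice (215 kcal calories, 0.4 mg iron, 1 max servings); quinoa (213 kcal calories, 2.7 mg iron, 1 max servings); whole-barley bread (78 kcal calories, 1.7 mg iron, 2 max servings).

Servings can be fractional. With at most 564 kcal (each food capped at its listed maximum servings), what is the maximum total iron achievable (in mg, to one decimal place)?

Iron per kcal: whole-barley bread 0.02179, quinoa 0.01268, brown rice 0.00186.
Take 2 servings of whole-barley bread: uses 156 kcal, +3.4 mg iron (running total 3.4 mg).
Take 1 serving of quinoa: uses 213 kcal, +2.7 mg iron (running total 6.1 mg).
Take 0.907 servings of brown rice: uses 195 kcal, +0.4 mg iron (running total 6.5 mg).
Greedy by best ratio exhausts the calories allowance optimally: 6.5 mg.

6.5 mg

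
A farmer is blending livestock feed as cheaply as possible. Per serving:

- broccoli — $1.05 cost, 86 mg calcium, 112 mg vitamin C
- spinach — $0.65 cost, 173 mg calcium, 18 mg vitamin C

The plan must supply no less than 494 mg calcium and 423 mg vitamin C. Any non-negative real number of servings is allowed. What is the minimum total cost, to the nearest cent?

$4.48

With two linear requirements the optimum uses one or two foods; enumerate the corners.
broccoli only: max(494/86, 423/112) = 5.744 servings → $6.03.
spinach only: max(494/173, 423/18) = 23.5 servings → $15.28.
broccoli + spinach with both tight: 3.606 servings and 1.063 servings → $4.48.
Cheapest feasible corner: $4.48.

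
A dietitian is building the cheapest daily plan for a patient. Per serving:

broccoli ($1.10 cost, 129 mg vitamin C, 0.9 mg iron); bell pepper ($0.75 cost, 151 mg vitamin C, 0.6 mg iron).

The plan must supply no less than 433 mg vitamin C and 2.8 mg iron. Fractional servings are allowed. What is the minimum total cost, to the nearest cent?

$3.43

An LP optimum is at a vertex; with two nutrient constraints at most two foods are used. Check each candidate.
broccoli only: max(433/129, 2.8/0.9) = 3.357 servings → $3.69.
bell pepper only: max(433/151, 2.8/0.6) = 4.667 servings → $3.50.
broccoli + bell pepper with both tight: 2.786 servings and 0.4872 servings → $3.43.
The minimum over all feasible corners is $3.43.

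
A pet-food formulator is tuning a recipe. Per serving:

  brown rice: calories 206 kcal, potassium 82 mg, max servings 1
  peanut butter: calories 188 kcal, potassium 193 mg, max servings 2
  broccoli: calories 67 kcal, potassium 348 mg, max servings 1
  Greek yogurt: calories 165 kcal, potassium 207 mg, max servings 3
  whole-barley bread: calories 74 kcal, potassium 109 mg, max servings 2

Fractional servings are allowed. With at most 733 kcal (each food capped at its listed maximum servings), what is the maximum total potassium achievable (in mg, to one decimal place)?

1210.6 mg

Potassium per kcal: broccoli 5.194, whole-barley bread 1.473, Greek yogurt 1.255, peanut butter 1.027, brown rice 0.3981.
Take 1 serving of broccoli: uses 67 kcal, +348.0 mg potassium (running total 348.0 mg).
Take 2 servings of whole-barley bread: uses 148 kcal, +218.0 mg potassium (running total 566.0 mg).
Take 3 servings of Greek yogurt: uses 495 kcal, +621.0 mg potassium (running total 1187.0 mg).
Take 0.1223 servings of peanut butter: uses 23 kcal, +23.6 mg potassium (running total 1210.6 mg).
Greedy by best ratio exhausts the calories allowance optimally: 1210.6 mg.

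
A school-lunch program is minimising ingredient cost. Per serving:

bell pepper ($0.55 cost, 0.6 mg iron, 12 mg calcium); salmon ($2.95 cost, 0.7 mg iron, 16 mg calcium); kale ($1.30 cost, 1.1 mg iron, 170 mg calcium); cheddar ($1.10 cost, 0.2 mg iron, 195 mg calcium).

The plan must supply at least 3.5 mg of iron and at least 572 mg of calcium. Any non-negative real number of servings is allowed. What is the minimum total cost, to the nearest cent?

$4.30

With two linear requirements the optimum uses one or two foods; enumerate the corners.
bell pepper only: max(3.5/0.6, 572/12) = 47.67 servings → $26.22.
salmon only: max(3.5/0.7, 572/16) = 35.75 servings → $105.46.
kale only: max(3.5/1.1, 572/170) = 3.365 servings → $4.37.
cheddar only: max(3.5/0.2, 572/195) = 17.5 servings → $19.25.
bell pepper + salmon: intersection lies outside the first quadrant.
bell pepper + kale with both targets exact would need a negative amount; discard.
bell pepper + cheddar with both tight: 4.957 servings and 2.628 servings → $5.62.
salmon + kale with both targets exact would need a negative amount; discard.
salmon + cheddar with both tight: 4.262 servings and 2.584 servings → $15.41.
kale + cheddar with both tight: 3.147 servings and 0.1895 servings → $4.30.
The minimum over all feasible corners is $4.30.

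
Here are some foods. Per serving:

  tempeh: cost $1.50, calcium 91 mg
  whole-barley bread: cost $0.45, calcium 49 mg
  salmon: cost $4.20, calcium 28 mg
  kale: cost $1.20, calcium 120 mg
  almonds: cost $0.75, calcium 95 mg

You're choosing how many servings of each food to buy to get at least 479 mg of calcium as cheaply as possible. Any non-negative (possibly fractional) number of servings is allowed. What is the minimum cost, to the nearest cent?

Cost per mg of calcium: almonds $0.0079, whole-barley bread $0.0092, kale $0.0100, tempeh $0.0165, salmon $0.1500.
With no serving limits, use only almonds: 479 mg / 95 mg = 5.042 servings × $0.75 = $3.78.

$3.78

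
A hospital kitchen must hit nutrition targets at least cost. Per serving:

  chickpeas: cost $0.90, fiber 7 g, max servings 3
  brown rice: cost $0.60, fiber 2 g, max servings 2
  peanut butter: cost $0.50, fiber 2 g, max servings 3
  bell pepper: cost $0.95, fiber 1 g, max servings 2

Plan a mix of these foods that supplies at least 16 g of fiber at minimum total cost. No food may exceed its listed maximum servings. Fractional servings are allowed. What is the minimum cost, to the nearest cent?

Cost per g of fiber: chickpeas $0.1286, peanut butter $0.2500, brown rice $0.3000, bell pepper $0.9500.
Take 2.286 servings of chickpeas: +16.0 g fiber for $2.06 (total $2.06, still need 0.0 g).
Filling from the cheapest source first is optimal under one linear minimum: $2.06.

$2.06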